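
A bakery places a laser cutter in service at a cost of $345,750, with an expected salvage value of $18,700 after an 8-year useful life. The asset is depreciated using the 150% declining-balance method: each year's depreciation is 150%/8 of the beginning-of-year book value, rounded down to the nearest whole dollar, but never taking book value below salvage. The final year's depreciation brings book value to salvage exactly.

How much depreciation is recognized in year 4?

Depreciable base = $345,750 − $18,700 = $327,050.
Year 1: ⌊$345,750 × 150%/8⌋ = $64,828. Book value $280,922.
Year 2: ⌊$280,922 × 150%/8⌋ = $52,672. Book value $228,250.
Year 3: ⌊$228,250 × 150%/8⌋ = $42,796. Book value $185,454.
Year 4: ⌊$185,454 × 150%/8⌋ = $34,772. Book value $150,682.

$34,772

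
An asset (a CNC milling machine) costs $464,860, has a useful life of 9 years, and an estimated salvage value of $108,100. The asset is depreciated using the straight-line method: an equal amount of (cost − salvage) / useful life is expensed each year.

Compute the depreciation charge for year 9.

Depreciable base = $464,860 − $108,100 = $356,760.
Annual expense = $356,760 / 9 = $39,640.

$39,640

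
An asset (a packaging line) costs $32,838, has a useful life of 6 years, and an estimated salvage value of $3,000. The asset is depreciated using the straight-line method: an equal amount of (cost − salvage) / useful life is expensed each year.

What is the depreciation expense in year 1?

Depreciable base = $32,838 − $3,000 = $29,838.
Annual expense = $29,838 / 6 = $4,973.

$4,973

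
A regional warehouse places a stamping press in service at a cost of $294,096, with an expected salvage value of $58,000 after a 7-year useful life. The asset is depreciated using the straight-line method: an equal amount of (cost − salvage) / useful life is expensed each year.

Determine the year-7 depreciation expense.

Depreciable base = $294,096 − $58,000 = $236,096.
Annual expense = $236,096 / 7 = $33,728.

$33,728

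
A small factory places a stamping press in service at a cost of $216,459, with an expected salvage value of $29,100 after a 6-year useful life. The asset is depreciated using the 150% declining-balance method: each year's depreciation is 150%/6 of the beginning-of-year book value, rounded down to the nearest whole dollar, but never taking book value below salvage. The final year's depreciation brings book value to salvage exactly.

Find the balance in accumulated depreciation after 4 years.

Depreciable base = $216,459 − $29,100 = $187,359.
Year 1: ⌊$216,459 × 150%/6⌋ = $54,114. Book value $162,345.
Year 2: ⌊$162,345 × 150%/6⌋ = $40,586. Book value $121,759.
Year 3: ⌊$121,759 × 150%/6⌋ = $30,439. Book value $91,320.
Year 4: ⌊$91,320 × 150%/6⌋ = $22,830. Book value $68,490.
Accumulated through year 4 = $216,459 − $68,490 = $147,969.

$147,969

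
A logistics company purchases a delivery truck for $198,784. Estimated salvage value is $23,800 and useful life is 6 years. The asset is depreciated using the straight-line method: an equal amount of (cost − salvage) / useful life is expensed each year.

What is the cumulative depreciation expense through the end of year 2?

Depreciable base = $198,784 − $23,800 = $174,984.
Annual expense = $174,984 / 6 = $29,164.
End of year 1: book value $169,620.
End of year 2: book value $140,456.
Accumulated through year 2 = $198,784 − $140,456 = $58,328.

$58,328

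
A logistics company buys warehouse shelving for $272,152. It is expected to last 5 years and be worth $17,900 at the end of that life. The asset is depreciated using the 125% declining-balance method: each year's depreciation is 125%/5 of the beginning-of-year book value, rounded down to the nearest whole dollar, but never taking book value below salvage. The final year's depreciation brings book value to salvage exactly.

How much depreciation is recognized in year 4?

$28,703

Depreciable base = $272,152 − $17,900 = $254,252.
Year 1: ⌊$272,152 × 125%/5⌋ = $68,038. Book value $204,114.
Year 2: ⌊$204,114 × 125%/5⌋ = $51,028. Book value $153,086.
Year 3: ⌊$153,086 × 125%/5⌋ = $38,271. Book value $114,815.
Year 4: ⌊$114,815 × 125%/5⌋ = $28,703. Book value $86,112.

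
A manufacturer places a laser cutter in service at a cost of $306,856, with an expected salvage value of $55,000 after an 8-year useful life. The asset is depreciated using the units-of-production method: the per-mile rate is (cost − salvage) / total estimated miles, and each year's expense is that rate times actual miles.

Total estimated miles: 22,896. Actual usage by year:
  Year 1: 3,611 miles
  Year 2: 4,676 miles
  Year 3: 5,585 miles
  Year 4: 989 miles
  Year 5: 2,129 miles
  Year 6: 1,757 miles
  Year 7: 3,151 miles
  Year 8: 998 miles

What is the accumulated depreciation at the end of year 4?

Depreciable base = $306,856 − $55,000 = $251,856.
Rate = $251,856 / 22,896 miles = $11 per mile.
Year 1: 3,611 × $11 = $39,721. Book value $267,135.
Year 2: 4,676 × $11 = $51,436. Book value $215,699.
Year 3: 5,585 × $11 = $61,435. Book value $154,264.
Year 4: 989 × $11 = $10,879. Book value $143,385.
Accumulated through year 4 = $306,856 − $143,385 = $163,471.

$163,471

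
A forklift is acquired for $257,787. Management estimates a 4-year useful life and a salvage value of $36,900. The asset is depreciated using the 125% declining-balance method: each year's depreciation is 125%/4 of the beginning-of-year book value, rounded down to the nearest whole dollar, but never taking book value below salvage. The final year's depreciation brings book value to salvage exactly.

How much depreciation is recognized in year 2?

$55,384

Depreciable base = $257,787 − $36,900 = $220,887.
Year 1: ⌊$257,787 × 125%/4⌋ = $80,558. Book value $177,229.
Year 2: ⌊$177,229 × 125%/4⌋ = $55,384. Book value $121,845.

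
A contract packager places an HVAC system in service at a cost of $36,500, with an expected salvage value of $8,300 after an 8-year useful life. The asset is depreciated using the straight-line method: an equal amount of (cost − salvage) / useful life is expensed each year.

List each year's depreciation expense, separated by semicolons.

Depreciable base = $36,500 − $8,300 = $28,200.
Annual expense = $28,200 / 8 = $3,525.
End of year 1: book value $32,975.
End of year 2: book value $29,450.
End of year 3: book value $25,925.
End of year 4: book value $22,400.
End of year 5: book value $18,875.
End of year 6: book value $15,350.
End of year 7: book value $11,825.
End of year 8: book value $8,300.

$3,525; $3,525; $3,525; $3,525; $3,525; $3,525; $3,525; $3,525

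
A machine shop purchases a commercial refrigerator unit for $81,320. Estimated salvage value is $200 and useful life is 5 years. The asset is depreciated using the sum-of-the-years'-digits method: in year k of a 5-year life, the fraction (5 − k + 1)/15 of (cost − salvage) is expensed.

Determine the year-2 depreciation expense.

Depreciable base = $81,320 − $200 = $81,120.
Sum of the years' digits = 5+4+3+2+1 = 15.
Year 1: $81,120 × 5/15 = $27,040. Book value $54,280.
Year 2: $81,120 × 4/15 = $21,632. Book value $32,648.

$21,632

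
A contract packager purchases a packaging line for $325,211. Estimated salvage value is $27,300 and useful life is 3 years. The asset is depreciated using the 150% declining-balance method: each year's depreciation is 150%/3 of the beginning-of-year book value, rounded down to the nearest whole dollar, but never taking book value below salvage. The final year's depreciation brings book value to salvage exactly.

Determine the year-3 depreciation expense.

Depreciable base = $325,211 − $27,300 = $297,911.
Year 1: ⌊$325,211 × 150%/3⌋ = $162,605. Book value $162,606.
Year 2: ⌊$162,606 × 150%/3⌋ = $81,303. Book value $81,303.
Year 3 (final): $81,303 − $27,300 = $54,003. Book value $27,300.

$54,003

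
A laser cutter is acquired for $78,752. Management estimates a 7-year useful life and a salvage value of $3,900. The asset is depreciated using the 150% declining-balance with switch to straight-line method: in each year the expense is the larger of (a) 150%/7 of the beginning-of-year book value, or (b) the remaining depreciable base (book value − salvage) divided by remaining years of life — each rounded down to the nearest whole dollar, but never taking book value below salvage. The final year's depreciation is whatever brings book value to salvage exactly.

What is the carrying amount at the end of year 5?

$21,050

Depreciable base = $78,752 − $3,900 = $74,852.
Year 1: DB = ⌊$78,752 × 150%/7⌋ = $16,875; SL = ⌊$74,852/7⌋ = $10,693 → take DB $16,875. Book value $61,877.
Year 2: DB = ⌊$61,877 × 150%/7⌋ = $13,259; SL = ⌊$57,977/6⌋ = $9,662 → take DB $13,259. Book value $48,618.
Year 3: DB = ⌊$48,618 × 150%/7⌋ = $10,418; SL = ⌊$44,718/5⌋ = $8,943 → take DB $10,418. Book value $38,200.
Year 4: DB = ⌊$38,200 × 150%/7⌋ = $8,185; SL = ⌊$34,300/4⌋ = $8,575 → take SL $8,575. Book value $29,625.
Year 5: DB = ⌊$29,625 × 150%/7⌋ = $6,348; SL = ⌊$25,725/3⌋ = $8,575 → take SL $8,575. Book value $21,050.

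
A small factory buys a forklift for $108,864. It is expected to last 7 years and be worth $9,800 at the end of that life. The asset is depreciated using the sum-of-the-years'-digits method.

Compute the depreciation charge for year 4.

Depreciable base = $108,864 − $9,800 = $99,064.
Sum of the years' digits = 7+6+5+4+3+2+1 = 28.
Year 1: $99,064 × 7/28 = $24,766. Book value $84,098.
Year 2: $99,064 × 6/28 = $21,228. Book value $62,870.
Year 3: $99,064 × 5/28 = $17,690. Book value $45,180.
Year 4: $99,064 × 4/28 = $14,152. Book value $31,028.

$14,152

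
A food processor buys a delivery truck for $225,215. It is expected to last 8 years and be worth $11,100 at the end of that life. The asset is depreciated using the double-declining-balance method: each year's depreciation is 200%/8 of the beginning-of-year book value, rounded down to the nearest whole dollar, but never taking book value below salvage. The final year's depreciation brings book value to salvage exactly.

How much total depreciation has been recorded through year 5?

Depreciable base = $225,215 − $11,100 = $214,115.
Year 1: ⌊$225,215 × 200%/8⌋ = $56,303. Book value $168,912.
Year 2: ⌊$168,912 × 200%/8⌋ = $42,228. Book value $126,684.
Year 3: ⌊$126,684 × 200%/8⌋ = $31,671. Book value $95,013.
Year 4: ⌊$95,013 × 200%/8⌋ = $23,753. Book value $71,260.
Year 5: ⌊$71,260 × 200%/8⌋ = $17,815. Book value $53,445.
Accumulated through year 5 = $225,215 − $53,445 = $171,770.

$171,770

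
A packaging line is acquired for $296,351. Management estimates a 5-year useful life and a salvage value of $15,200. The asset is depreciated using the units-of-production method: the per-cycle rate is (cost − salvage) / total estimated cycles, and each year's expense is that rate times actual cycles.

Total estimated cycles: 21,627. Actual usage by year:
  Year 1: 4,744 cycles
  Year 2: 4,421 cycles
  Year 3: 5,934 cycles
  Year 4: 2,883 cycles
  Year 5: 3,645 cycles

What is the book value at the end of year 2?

Depreciable base = $296,351 − $15,200 = $281,151.
Rate = $281,151 / 21,627 cycles = $13 per cycle.
Year 1: 4,744 × $13 = $61,672. Book value $234,679.
Year 2: 4,421 × $13 = $57,473. Book value $177,206.

$177,206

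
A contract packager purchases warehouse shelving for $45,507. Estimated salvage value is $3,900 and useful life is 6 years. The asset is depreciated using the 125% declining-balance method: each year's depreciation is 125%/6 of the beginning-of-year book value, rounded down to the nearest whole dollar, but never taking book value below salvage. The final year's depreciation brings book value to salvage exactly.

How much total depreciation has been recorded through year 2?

$16,985

Depreciable base = $45,507 − $3,900 = $41,607.
Year 1: ⌊$45,507 × 125%/6⌋ = $9,480. Book value $36,027.
Year 2: ⌊$36,027 × 125%/6⌋ = $7,505. Book value $28,522.
Accumulated through year 2 = $45,507 − $28,522 = $16,985.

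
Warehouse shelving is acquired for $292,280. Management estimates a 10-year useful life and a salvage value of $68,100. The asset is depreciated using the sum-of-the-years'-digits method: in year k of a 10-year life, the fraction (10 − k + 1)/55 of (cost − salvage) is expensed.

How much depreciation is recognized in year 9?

$8,152

Depreciable base = $292,280 − $68,100 = $224,180.
Sum of the years' digits = 10+9+8+7+6+5+4+3+2+1 = 55.
Year 1: $224,180 × 10/55 = $40,760. Book value $251,520.
Year 2: $224,180 × 9/55 = $36,684. Book value $214,836.
Year 3: $224,180 × 8/55 = $32,608. Book value $182,228.
Year 4: $224,180 × 7/55 = $28,532. Book value $153,696.
Year 5: $224,180 × 6/55 = $24,456. Book value $129,240.
Year 6: $224,180 × 5/55 = $20,380. Book value $108,860.
Year 7: $224,180 × 4/55 = $16,304. Book value $92,556.
Year 8: $224,180 × 3/55 = $12,228. Book value $80,328.
Year 9: $224,180 × 2/55 = $8,152. Book value $72,176.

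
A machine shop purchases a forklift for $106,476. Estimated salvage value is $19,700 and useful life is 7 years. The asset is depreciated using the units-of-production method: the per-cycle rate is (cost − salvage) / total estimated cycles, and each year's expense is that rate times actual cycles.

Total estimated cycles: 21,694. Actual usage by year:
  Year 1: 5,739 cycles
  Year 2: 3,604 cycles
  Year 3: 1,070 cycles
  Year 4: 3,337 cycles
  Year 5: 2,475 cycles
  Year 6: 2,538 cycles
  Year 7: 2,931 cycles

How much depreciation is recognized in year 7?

$11,724

Depreciable base = $106,476 − $19,700 = $86,776.
Rate = $86,776 / 21,694 cycles = $4 per cycle.
Year 1: 5,739 × $4 = $22,956. Book value $83,520.
Year 2: 3,604 × $4 = $14,416. Book value $69,104.
Year 3: 1,070 × $4 = $4,280. Book value $64,824.
Year 4: 3,337 × $4 = $13,348. Book value $51,476.
Year 5: 2,475 × $4 = $9,900. Book value $41,576.
Year 6: 2,538 × $4 = $10,152. Book value $31,424.
Year 7: 2,931 × $4 = $11,724. Book value $19,700.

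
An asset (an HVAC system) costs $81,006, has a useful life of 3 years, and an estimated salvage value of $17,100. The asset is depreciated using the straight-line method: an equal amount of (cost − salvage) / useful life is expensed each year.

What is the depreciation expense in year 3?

Depreciable base = $81,006 − $17,100 = $63,906.
Annual expense = $63,906 / 3 = $21,302.

$21,302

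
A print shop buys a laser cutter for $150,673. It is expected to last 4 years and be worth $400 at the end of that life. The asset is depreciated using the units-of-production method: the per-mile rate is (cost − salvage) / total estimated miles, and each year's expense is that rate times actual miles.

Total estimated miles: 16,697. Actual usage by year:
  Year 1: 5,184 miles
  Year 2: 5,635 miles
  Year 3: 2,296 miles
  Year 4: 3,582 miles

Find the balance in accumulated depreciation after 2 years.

Depreciable base = $150,673 − $400 = $150,273.
Rate = $150,273 / 16,697 miles = $9 per mile.
Year 1: 5,184 × $9 = $46,656. Book value $104,017.
Year 2: 5,635 × $9 = $50,715. Book value $53,302.
Accumulated through year 2 = $150,673 − $53,302 = $97,371.

$97,371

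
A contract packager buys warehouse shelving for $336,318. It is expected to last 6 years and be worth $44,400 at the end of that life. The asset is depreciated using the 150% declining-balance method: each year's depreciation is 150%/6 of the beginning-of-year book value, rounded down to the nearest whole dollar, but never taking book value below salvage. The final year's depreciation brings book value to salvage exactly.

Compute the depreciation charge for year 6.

Depreciable base = $336,318 − $44,400 = $291,918.
Year 1: ⌊$336,318 × 150%/6⌋ = $84,079. Book value $252,239.
Year 2: ⌊$252,239 × 150%/6⌋ = $63,059. Book value $189,180.
Year 3: ⌊$189,180 × 150%/6⌋ = $47,295. Book value $141,885.
Year 4: ⌊$141,885 × 150%/6⌋ = $35,471. Book value $106,414.
Year 5: ⌊$106,414 × 150%/6⌋ = $26,603. Book value $79,811.
Year 6 (final): $79,811 − $44,400 = $35,411. Book value $44,400.

$35,411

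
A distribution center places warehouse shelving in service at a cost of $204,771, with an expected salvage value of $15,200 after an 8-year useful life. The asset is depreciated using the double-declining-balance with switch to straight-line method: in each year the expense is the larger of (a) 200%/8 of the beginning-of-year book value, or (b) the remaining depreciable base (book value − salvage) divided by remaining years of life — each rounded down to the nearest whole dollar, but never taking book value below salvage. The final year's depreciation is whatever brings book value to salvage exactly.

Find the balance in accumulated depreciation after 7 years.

$178,948

Depreciable base = $204,771 − $15,200 = $189,571.
Year 1: DB = ⌊$204,771 × 200%/8⌋ = $51,192; SL = ⌊$189,571/8⌋ = $23,696 → take DB $51,192. Book value $153,579.
Year 2: DB = ⌊$153,579 × 200%/8⌋ = $38,394; SL = ⌊$138,379/7⌋ = $19,768 → take DB $38,394. Book value $115,185.
Year 3: DB = ⌊$115,185 × 200%/8⌋ = $28,796; SL = ⌊$99,985/6⌋ = $16,664 → take DB $28,796. Book value $86,389.
Year 4: DB = ⌊$86,389 × 200%/8⌋ = $21,597; SL = ⌊$71,189/5⌋ = $14,237 → take DB $21,597. Book value $64,792.
Year 5: DB = ⌊$64,792 × 200%/8⌋ = $16,198; SL = ⌊$49,592/4⌋ = $12,398 → take DB $16,198. Book value $48,594.
Year 6: DB = ⌊$48,594 × 200%/8⌋ = $12,148; SL = ⌊$33,394/3⌋ = $11,131 → take DB $12,148. Book value $36,446.
Year 7: DB = ⌊$36,446 × 200%/8⌋ = $9,111; SL = ⌊$21,246/2⌋ = $10,623 → take SL $10,623. Book value $25,823.
Accumulated through year 7 = $204,771 − $25,823 = $178,948.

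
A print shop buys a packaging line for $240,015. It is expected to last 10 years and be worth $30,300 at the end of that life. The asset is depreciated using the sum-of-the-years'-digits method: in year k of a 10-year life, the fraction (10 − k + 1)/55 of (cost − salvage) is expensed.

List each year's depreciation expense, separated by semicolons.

Depreciable base = $240,015 − $30,300 = $209,715.
Sum of the years' digits = 10+9+8+7+6+5+4+3+2+1 = 55.
Year 1: $209,715 × 10/55 = $38,130. Book value $201,885.
Year 2: $209,715 × 9/55 = $34,317. Book value $167,568.
Year 3: $209,715 × 8/55 = $30,504. Book value $137,064.
Year 4: $209,715 × 7/55 = $26,691. Book value $110,373.
Year 5: $209,715 × 6/55 = $22,878. Book value $87,495.
Year 6: $209,715 × 5/55 = $19,065. Book value $68,430.
Year 7: $209,715 × 4/55 = $15,252. Book value $53,178.
Year 8: $209,715 × 3/55 = $11,439. Book value $41,739.
Year 9: $209,715 × 2/55 = $7,626. Book value $34,113.
Year 10: $209,715 × 1/55 = $3,813. Book value $30,300.

$38,130; $34,317; $30,504; $26,691; $22,878; $19,065; $15,252; $11,439; $7,626; $3,813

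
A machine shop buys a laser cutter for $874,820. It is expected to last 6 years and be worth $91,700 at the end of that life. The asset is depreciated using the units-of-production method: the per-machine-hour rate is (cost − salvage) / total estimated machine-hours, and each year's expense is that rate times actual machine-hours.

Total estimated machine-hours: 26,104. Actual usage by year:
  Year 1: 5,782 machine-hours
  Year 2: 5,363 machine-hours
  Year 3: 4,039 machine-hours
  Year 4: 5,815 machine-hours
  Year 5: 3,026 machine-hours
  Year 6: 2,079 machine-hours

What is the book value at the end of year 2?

Depreciable base = $874,820 − $91,700 = $783,120.
Rate = $783,120 / 26,104 machine-hours = $30 per machine-hour.
Year 1: 5,782 × $30 = $173,460. Book value $701,360.
Year 2: 5,363 × $30 = $160,890. Book value $540,470.

$540,470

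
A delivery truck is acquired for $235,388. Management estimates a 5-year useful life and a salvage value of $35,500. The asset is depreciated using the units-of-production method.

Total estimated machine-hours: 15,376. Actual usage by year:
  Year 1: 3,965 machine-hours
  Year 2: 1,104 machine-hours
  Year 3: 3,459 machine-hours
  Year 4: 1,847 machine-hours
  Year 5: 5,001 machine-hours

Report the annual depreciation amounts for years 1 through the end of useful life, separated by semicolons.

$51,545; $14,352; $44,967; $24,011; $65,013

Depreciable base = $235,388 − $35,500 = $199,888.
Rate = $199,888 / 15,376 machine-hours = $13 per machine-hour.
Year 1: 3,965 × $13 = $51,545. Book value $183,843.
Year 2: 1,104 × $13 = $14,352. Book value $169,491.
Year 3: 3,459 × $13 = $44,967. Book value $124,524.
Year 4: 1,847 × $13 = $24,011. Book value $100,513.
Year 5: 5,001 × $13 = $65,013. Book value $35,500.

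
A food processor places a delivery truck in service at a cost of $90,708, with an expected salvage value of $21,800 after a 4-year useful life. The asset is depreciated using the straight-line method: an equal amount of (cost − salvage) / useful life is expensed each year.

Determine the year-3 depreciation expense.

$17,227

Depreciable base = $90,708 − $21,800 = $68,908.
Annual expense = $68,908 / 4 = $17,227.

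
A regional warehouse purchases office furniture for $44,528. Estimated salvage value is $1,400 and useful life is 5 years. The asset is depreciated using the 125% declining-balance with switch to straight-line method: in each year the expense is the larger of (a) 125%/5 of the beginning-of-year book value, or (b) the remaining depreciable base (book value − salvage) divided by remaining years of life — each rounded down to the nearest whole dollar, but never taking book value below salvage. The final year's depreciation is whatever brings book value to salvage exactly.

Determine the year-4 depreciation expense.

$7,882

Depreciable base = $44,528 − $1,400 = $43,128.
Year 1: DB = ⌊$44,528 × 125%/5⌋ = $11,132; SL = ⌊$43,128/5⌋ = $8,625 → take DB $11,132. Book value $33,396.
Year 2: DB = ⌊$33,396 × 125%/5⌋ = $8,349; SL = ⌊$31,996/4⌋ = $7,999 → take DB $8,349. Book value $25,047.
Year 3: DB = ⌊$25,047 × 125%/5⌋ = $6,261; SL = ⌊$23,647/3⌋ = $7,882 → take SL $7,882. Book value $17,165.
Year 4: DB = ⌊$17,165 × 125%/5⌋ = $4,291; SL = ⌊$15,765/2⌋ = $7,882 → take SL $7,882. Book value $9,283.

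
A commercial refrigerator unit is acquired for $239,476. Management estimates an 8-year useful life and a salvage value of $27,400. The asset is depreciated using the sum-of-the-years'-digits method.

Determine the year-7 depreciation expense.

$11,782

Depreciable base = $239,476 − $27,400 = $212,076.
Sum of the years' digits = 8+7+6+5+4+3+2+1 = 36.
Year 1: $212,076 × 8/36 = $47,128. Book value $192,348.
Year 2: $212,076 × 7/36 = $41,237. Book value $151,111.
Year 3: $212,076 × 6/36 = $35,346. Book value $115,765.
Year 4: $212,076 × 5/36 = $29,455. Book value $86,310.
Year 5: $212,076 × 4/36 = $23,564. Book value $62,746.
Year 6: $212,076 × 3/36 = $17,673. Book value $45,073.
Year 7: $212,076 × 2/36 = $11,782. Book value $33,291.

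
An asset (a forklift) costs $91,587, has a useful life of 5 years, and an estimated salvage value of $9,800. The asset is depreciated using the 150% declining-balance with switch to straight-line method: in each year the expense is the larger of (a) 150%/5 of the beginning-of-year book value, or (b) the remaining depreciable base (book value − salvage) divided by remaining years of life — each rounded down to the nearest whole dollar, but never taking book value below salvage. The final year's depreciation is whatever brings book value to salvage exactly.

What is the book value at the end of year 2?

$44,878

Depreciable base = $91,587 − $9,800 = $81,787.
Year 1: DB = ⌊$91,587 × 150%/5⌋ = $27,476; SL = ⌊$81,787/5⌋ = $16,357 → take DB $27,476. Book value $64,111.
Year 2: DB = ⌊$64,111 × 150%/5⌋ = $19,233; SL = ⌊$54,311/4⌋ = $13,577 → take DB $19,233. Book value $44,878.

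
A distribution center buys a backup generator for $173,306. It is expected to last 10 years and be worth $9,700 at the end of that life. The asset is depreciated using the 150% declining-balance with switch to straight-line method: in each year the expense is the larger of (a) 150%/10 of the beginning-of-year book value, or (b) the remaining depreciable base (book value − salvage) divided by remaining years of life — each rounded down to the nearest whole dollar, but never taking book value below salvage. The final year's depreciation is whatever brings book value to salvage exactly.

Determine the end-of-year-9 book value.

Depreciable base = $173,306 − $9,700 = $163,606.
Year 1: DB = ⌊$173,306 × 150%/10⌋ = $25,995; SL = ⌊$163,606/10⌋ = $16,360 → take DB $25,995. Book value $147,311.
Year 2: DB = ⌊$147,311 × 150%/10⌋ = $22,096; SL = ⌊$137,611/9⌋ = $15,290 → take DB $22,096. Book value $125,215.
Year 3: DB = ⌊$125,215 × 150%/10⌋ = $18,782; SL = ⌊$115,515/8⌋ = $14,439 → take DB $18,782. Book value $106,433.
Year 4: DB = ⌊$106,433 × 150%/10⌋ = $15,964; SL = ⌊$96,733/7⌋ = $13,819 → take DB $15,964. Book value $90,469.
Year 5: DB = ⌊$90,469 × 150%/10⌋ = $13,570; SL = ⌊$80,769/6⌋ = $13,461 → take DB $13,570. Book value $76,899.
Year 6: DB = ⌊$76,899 × 150%/10⌋ = $11,534; SL = ⌊$67,199/5⌋ = $13,439 → take SL $13,439. Book value $63,460.
Year 7: DB = ⌊$63,460 × 150%/10⌋ = $9,519; SL = ⌊$53,760/4⌋ = $13,440 → take SL $13,440. Book value $50,020.
Year 8: DB = ⌊$50,020 × 150%/10⌋ = $7,503; SL = ⌊$40,320/3⌋ = $13,440 → take SL $13,440. Book value $36,580.
Year 9: DB = ⌊$36,580 × 150%/10⌋ = $5,487; SL = ⌊$26,880/2⌋ = $13,440 → take SL $13,440. Book value $23,140.

$23,140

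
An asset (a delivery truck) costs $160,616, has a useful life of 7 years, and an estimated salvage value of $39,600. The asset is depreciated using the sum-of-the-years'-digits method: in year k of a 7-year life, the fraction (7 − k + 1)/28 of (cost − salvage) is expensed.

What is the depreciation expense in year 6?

$8,644

Depreciable base = $160,616 − $39,600 = $121,016.
Sum of the years' digits = 7+6+5+4+3+2+1 = 28.
Year 1: $121,016 × 7/28 = $30,254. Book value $130,362.
Year 2: $121,016 × 6/28 = $25,932. Book value $104,430.
Year 3: $121,016 × 5/28 = $21,610. Book value $82,820.
Year 4: $121,016 × 4/28 = $17,288. Book value $65,532.
Year 5: $121,016 × 3/28 = $12,966. Book value $52,566.
Year 6: $121,016 × 2/28 = $8,644. Book value $43,922.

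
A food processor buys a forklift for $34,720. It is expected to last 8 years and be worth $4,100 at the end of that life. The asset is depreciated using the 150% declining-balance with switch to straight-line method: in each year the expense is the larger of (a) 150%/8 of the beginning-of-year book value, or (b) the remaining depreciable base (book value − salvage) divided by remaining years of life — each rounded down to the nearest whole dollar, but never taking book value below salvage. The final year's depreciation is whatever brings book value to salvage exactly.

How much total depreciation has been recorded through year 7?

$27,888

Depreciable base = $34,720 − $4,100 = $30,620.
Year 1: DB = ⌊$34,720 × 150%/8⌋ = $6,510; SL = ⌊$30,620/8⌋ = $3,827 → take DB $6,510. Book value $28,210.
Year 2: DB = ⌊$28,210 × 150%/8⌋ = $5,289; SL = ⌊$24,110/7⌋ = $3,444 → take DB $5,289. Book value $22,921.
Year 3: DB = ⌊$22,921 × 150%/8⌋ = $4,297; SL = ⌊$18,821/6⌋ = $3,136 → take DB $4,297. Book value $18,624.
Year 4: DB = ⌊$18,624 × 150%/8⌋ = $3,492; SL = ⌊$14,524/5⌋ = $2,904 → take DB $3,492. Book value $15,132.
Year 5: DB = ⌊$15,132 × 150%/8⌋ = $2,837; SL = ⌊$11,032/4⌋ = $2,758 → take DB $2,837. Book value $12,295.
Year 6: DB = ⌊$12,295 × 150%/8⌋ = $2,305; SL = ⌊$8,195/3⌋ = $2,731 → take SL $2,731. Book value $9,564.
Year 7: DB = ⌊$9,564 × 150%/8⌋ = $1,793; SL = ⌊$5,464/2⌋ = $2,732 → take SL $2,732. Book value $6,832.
Accumulated through year 7 = $34,720 − $6,832 = $27,888.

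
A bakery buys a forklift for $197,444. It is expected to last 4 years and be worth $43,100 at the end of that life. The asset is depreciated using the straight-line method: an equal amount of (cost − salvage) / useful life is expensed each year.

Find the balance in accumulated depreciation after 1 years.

Depreciable base = $197,444 − $43,100 = $154,344.
Annual expense = $154,344 / 4 = $38,586.
End of year 1: book value $158,858.
Accumulated through year 1 = $197,444 − $158,858 = $38,586.

$38,586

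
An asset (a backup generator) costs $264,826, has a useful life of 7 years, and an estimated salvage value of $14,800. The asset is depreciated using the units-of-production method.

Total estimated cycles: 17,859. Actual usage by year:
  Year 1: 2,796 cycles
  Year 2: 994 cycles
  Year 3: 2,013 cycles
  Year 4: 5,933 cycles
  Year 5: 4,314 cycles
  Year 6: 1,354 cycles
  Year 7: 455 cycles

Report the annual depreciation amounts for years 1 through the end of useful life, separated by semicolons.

$39,144; $13,916; $28,182; $83,062; $60,396; $18,956; $6,370

Depreciable base = $264,826 − $14,800 = $250,026.
Rate = $250,026 / 17,859 cycles = $14 per cycle.
Year 1: 2,796 × $14 = $39,144. Book value $225,682.
Year 2: 994 × $14 = $13,916. Book value $211,766.
Year 3: 2,013 × $14 = $28,182. Book value $183,584.
Year 4: 5,933 × $14 = $83,062. Book value $100,522.
Year 5: 4,314 × $14 = $60,396. Book value $40,126.
Year 6: 1,354 × $14 = $18,956. Book value $21,170.
Year 7: 455 × $14 = $6,370. Book value $14,800.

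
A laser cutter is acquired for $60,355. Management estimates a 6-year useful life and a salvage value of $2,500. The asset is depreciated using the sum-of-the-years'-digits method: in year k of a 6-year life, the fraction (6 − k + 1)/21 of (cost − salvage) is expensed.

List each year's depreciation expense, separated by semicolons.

Depreciable base = $60,355 − $2,500 = $57,855.
Sum of the years' digits = 6+5+4+3+2+1 = 21.
Year 1: $57,855 × 6/21 = $16,530. Book value $43,825.
Year 2: $57,855 × 5/21 = $13,775. Book value $30,050.
Year 3: $57,855 × 4/21 = $11,020. Book value $19,030.
Year 4: $57,855 × 3/21 = $8,265. Book value $10,765.
Year 5: $57,855 × 2/21 = $5,510. Book value $5,255.
Year 6: $57,855 × 1/21 = $2,755. Book value $2,500.

$16,530; $13,775; $11,020; $8,265; $5,510; $2,755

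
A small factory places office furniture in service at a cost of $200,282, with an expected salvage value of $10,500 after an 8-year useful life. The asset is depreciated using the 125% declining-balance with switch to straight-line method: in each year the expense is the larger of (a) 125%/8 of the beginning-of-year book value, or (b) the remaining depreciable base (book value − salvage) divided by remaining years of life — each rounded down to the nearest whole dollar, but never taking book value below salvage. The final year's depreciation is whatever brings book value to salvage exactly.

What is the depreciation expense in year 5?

$21,961

Depreciable base = $200,282 − $10,500 = $189,782.
Year 1: DB = ⌊$200,282 × 125%/8⌋ = $31,294; SL = ⌊$189,782/8⌋ = $23,722 → take DB $31,294. Book value $168,988.
Year 2: DB = ⌊$168,988 × 125%/8⌋ = $26,404; SL = ⌊$158,488/7⌋ = $22,641 → take DB $26,404. Book value $142,584.
Year 3: DB = ⌊$142,584 × 125%/8⌋ = $22,278; SL = ⌊$132,084/6⌋ = $22,014 → take DB $22,278. Book value $120,306.
Year 4: DB = ⌊$120,306 × 125%/8⌋ = $18,797; SL = ⌊$109,806/5⌋ = $21,961 → take SL $21,961. Book value $98,345.
Year 5: DB = ⌊$98,345 × 125%/8⌋ = $15,366; SL = ⌊$87,845/4⌋ = $21,961 → take SL $21,961. Book value $76,384.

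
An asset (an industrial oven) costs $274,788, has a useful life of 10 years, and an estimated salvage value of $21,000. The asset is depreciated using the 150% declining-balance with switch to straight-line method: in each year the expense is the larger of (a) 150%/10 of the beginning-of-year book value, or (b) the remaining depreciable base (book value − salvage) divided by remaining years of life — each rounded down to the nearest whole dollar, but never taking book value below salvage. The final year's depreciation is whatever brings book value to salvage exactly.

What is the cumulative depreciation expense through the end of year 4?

$131,346

Depreciable base = $274,788 − $21,000 = $253,788.
Year 1: DB = ⌊$274,788 × 150%/10⌋ = $41,218; SL = ⌊$253,788/10⌋ = $25,378 → take DB $41,218. Book value $233,570.
Year 2: DB = ⌊$233,570 × 150%/10⌋ = $35,035; SL = ⌊$212,570/9⌋ = $23,618 → take DB $35,035. Book value $198,535.
Year 3: DB = ⌊$198,535 × 150%/10⌋ = $29,780; SL = ⌊$177,535/8⌋ = $22,191 → take DB $29,780. Book value $168,755.
Year 4: DB = ⌊$168,755 × 150%/10⌋ = $25,313; SL = ⌊$147,755/7⌋ = $21,107 → take DB $25,313. Book value $143,442.
Accumulated through year 4 = $274,788 − $143,442 = $131,346.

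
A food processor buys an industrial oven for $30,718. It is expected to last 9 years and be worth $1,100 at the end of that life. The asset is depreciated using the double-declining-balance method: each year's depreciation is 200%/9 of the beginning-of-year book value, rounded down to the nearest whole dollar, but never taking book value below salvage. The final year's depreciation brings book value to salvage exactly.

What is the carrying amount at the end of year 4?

$11,242

Depreciable base = $30,718 − $1,100 = $29,618.
Year 1: ⌊$30,718 × 200%/9⌋ = $6,826. Book value $23,892.
Year 2: ⌊$23,892 × 200%/9⌋ = $5,309. Book value $18,583.
Year 3: ⌊$18,583 × 200%/9⌋ = $4,129. Book value $14,454.
Year 4: ⌊$14,454 × 200%/9⌋ = $3,212. Book value $11,242.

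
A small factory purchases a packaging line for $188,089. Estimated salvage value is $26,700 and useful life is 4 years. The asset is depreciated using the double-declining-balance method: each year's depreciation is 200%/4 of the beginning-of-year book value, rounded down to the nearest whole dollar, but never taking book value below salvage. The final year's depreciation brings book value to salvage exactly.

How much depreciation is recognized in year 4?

Depreciable base = $188,089 − $26,700 = $161,389.
Year 1: ⌊$188,089 × 200%/4⌋ = $94,044. Book value $94,045.
Year 2: ⌊$94,045 × 200%/4⌋ = $47,022. Book value $47,023.
Year 3: ⌊$47,023 × 200%/4⌋ = $23,511, capped at $20,323. Book value $26,700.
Year 4 (final): $26,700 − $26,700 = $0. Book value $26,700.

$0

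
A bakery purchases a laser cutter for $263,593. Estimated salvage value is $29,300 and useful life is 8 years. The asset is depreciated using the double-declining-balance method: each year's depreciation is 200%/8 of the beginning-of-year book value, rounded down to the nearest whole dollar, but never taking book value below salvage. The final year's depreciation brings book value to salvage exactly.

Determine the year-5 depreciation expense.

Depreciable base = $263,593 − $29,300 = $234,293.
Year 1: ⌊$263,593 × 200%/8⌋ = $65,898. Book value $197,695.
Year 2: ⌊$197,695 × 200%/8⌋ = $49,423. Book value $148,272.
Year 3: ⌊$148,272 × 200%/8⌋ = $37,068. Book value $111,204.
Year 4: ⌊$111,204 × 200%/8⌋ = $27,801. Book value $83,403.
Year 5: ⌊$83,403 × 200%/8⌋ = $20,850. Book value $62,553.

$20,850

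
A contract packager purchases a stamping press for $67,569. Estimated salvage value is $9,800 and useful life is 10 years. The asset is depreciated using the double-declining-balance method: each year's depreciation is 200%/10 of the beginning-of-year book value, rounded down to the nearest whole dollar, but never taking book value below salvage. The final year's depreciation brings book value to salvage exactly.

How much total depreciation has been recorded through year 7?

$53,397

Depreciable base = $67,569 − $9,800 = $57,769.
Year 1: ⌊$67,569 × 200%/10⌋ = $13,513. Book value $54,056.
Year 2: ⌊$54,056 × 200%/10⌋ = $10,811. Book value $43,245.
Year 3: ⌊$43,245 × 200%/10⌋ = $8,649. Book value $34,596.
Year 4: ⌊$34,596 × 200%/10⌋ = $6,919. Book value $27,677.
Year 5: ⌊$27,677 × 200%/10⌋ = $5,535. Book value $22,142.
Year 6: ⌊$22,142 × 200%/10⌋ = $4,428. Book value $17,714.
Year 7: ⌊$17,714 × 200%/10⌋ = $3,542. Book value $14,172.
Accumulated through year 7 = $67,569 − $14,172 = $53,397.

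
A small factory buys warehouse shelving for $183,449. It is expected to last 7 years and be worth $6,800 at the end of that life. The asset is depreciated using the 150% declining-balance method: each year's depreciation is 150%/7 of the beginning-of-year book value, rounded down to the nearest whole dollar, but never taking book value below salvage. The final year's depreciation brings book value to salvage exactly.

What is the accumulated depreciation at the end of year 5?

$128,514

Depreciable base = $183,449 − $6,800 = $176,649.
Year 1: ⌊$183,449 × 150%/7⌋ = $39,310. Book value $144,139.
Year 2: ⌊$144,139 × 150%/7⌋ = $30,886. Book value $113,253.
Year 3: ⌊$113,253 × 150%/7⌋ = $24,268. Book value $88,985.
Year 4: ⌊$88,985 × 150%/7⌋ = $19,068. Book value $69,917.
Year 5: ⌊$69,917 × 150%/7⌋ = $14,982. Book value $54,935.
Accumulated through year 5 = $183,449 − $54,935 = $128,514.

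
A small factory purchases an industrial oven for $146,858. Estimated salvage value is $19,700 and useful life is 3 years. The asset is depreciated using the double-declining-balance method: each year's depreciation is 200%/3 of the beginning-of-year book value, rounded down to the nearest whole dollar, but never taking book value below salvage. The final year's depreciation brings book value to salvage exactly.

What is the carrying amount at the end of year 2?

$19,700

Depreciable base = $146,858 − $19,700 = $127,158.
Year 1: ⌊$146,858 × 200%/3⌋ = $97,905. Book value $48,953.
Year 2: ⌊$48,953 × 200%/3⌋ = $32,635, capped at $29,253. Book value $19,700.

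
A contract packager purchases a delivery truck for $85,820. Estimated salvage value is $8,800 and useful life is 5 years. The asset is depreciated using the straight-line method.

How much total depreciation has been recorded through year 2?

$30,808

Depreciable base = $85,820 − $8,800 = $77,020.
Annual expense = $77,020 / 5 = $15,404.
End of year 1: book value $70,416.
End of year 2: book value $55,012.
Accumulated through year 2 = $85,820 − $55,012 = $30,808.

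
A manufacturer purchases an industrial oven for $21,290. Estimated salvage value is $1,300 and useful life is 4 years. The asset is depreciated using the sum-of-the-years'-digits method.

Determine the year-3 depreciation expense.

Depreciable base = $21,290 − $1,300 = $19,990.
Sum of the years' digits = 4+3+2+1 = 10.
Year 1: $19,990 × 4/10 = $7,996. Book value $13,294.
Year 2: $19,990 × 3/10 = $5,997. Book value $7,297.
Year 3: $19,990 × 2/10 = $3,998. Book value $3,299.

$3,998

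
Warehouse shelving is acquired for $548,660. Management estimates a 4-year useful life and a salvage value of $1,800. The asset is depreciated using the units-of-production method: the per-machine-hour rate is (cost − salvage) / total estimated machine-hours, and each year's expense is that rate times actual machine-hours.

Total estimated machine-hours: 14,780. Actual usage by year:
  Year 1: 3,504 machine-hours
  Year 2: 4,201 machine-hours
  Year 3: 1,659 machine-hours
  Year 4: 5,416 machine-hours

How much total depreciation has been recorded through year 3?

Depreciable base = $548,660 − $1,800 = $546,860.
Rate = $546,860 / 14,780 machine-hours = $37 per machine-hour.
Year 1: 3,504 × $37 = $129,648. Book value $419,012.
Year 2: 4,201 × $37 = $155,437. Book value $263,575.
Year 3: 1,659 × $37 = $61,383. Book value $202,192.
Accumulated through year 3 = $548,660 − $202,192 = $346,468.

$346,468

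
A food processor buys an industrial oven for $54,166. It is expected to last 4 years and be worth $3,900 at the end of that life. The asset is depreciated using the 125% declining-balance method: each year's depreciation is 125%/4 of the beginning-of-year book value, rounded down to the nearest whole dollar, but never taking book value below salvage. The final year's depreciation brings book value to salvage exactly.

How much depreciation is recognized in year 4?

Depreciable base = $54,166 − $3,900 = $50,266.
Year 1: ⌊$54,166 × 125%/4⌋ = $16,926. Book value $37,240.
Year 2: ⌊$37,240 × 125%/4⌋ = $11,637. Book value $25,603.
Year 3: ⌊$25,603 × 125%/4⌋ = $8,000. Book value $17,603.
Year 4 (final): $17,603 − $3,900 = $13,703. Book value $3,900.

$13,703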